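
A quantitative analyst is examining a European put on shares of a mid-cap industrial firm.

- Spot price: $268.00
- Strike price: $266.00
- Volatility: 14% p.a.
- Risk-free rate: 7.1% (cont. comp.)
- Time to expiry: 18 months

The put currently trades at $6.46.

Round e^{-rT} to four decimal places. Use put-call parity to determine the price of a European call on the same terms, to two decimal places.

e^(−rT) = e^(−0.071·1.5) = 0.8990
Put-call parity: C − P = S − K·e^(−rT) = 268 − 266·0.8990 = 268 − 239.1340 = 28.8660
C = P + (C − P) = 6.46 + (28.8660) = 35.3260

$35.33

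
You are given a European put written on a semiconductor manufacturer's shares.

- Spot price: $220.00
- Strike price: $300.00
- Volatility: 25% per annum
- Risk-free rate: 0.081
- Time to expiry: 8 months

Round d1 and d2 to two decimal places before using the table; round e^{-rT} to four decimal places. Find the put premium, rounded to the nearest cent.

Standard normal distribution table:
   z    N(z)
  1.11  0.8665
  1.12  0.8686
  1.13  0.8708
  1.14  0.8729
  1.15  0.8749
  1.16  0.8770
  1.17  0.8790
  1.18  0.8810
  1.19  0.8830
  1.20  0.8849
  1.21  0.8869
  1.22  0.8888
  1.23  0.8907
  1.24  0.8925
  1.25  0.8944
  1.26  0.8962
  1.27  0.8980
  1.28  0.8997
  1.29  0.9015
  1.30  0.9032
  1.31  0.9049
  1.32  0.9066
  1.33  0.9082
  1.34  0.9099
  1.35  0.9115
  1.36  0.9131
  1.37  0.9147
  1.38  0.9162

T = 0.6667;  σ√T = 0.2041
d₁ = [ln(220/300) + (0.081 + 0.25²/2)·0.6667] / 0.2041 = [-0.3102 + 0.0748] / 0.2041 = -1.1528 which rounds to -1.15
d₂ = d₁ − σ√T = -1.1528 − 0.2041 = -1.3570 which rounds to -1.36
e^(−rT) = e^(−0.081·0.6667) = 0.9474
P = 300·0.9474·N(1.36) − 220·N(1.15) = 300·0.9474·0.9131 − 220·0.8749 = 259.5213 − 192.4780 = 67.0433

$67.04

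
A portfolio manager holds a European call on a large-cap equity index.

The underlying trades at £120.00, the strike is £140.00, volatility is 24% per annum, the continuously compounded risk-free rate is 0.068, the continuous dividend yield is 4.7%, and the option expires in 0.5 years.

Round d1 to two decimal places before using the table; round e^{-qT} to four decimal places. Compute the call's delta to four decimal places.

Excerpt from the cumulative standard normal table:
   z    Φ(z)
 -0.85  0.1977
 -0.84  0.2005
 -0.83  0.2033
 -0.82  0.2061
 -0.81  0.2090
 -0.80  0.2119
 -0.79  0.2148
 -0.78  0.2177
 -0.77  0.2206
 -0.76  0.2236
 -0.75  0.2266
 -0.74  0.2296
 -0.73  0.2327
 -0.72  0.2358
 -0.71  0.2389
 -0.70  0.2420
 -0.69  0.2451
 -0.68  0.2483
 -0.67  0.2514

T = 0.5;  σ√T = 0.1697
d₁ = [ln(120/140) + (0.068 − 0.047 + ½·0.24²)·0.5] / (σ√T) = (-0.1542 + 0.0249) / 0.1697 = -0.7616 → -0.76
N(d₁) = N(-0.76) = 0.2236
Δ_call = exp(−qT)·N(d₁) = 0.9768·0.2236 = 0.2184

0.2184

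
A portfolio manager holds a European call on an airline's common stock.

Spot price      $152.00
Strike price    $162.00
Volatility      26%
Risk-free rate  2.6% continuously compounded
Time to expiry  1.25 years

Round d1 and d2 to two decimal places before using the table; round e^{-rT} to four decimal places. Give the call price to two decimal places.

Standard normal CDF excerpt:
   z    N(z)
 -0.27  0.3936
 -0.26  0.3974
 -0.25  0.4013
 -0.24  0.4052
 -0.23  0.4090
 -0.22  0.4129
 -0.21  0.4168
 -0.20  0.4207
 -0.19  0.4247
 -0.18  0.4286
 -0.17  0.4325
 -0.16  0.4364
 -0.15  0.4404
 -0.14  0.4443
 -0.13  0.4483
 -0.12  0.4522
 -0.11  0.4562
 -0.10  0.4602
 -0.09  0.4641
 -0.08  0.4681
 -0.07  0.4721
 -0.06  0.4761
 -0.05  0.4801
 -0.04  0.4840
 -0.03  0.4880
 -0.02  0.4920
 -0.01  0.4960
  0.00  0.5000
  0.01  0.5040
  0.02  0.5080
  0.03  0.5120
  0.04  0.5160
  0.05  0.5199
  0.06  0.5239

$15.50

σ√T = 0.26 × 1.1180 = 0.2907
d₁ = [ln(152/162) + (0.026 + ½·0.26²)·1.25] / (σ√T) = (-0.0637 + 0.0748) / 0.2907 = 0.0380 which rounds to 0.04
d₂ = 0.0380 − 0.2907 = -0.2527 which rounds to -0.25
e^(−rT) = e^(−0.026·1.25) = 0.9680
N(d₁) = N(0.04) = 0.5160;  N(d₂) = N(-0.25) = 0.4013
C = 152·0.5160 − 162·0.9680·0.4013 = 78.4320 − 62.9303 = 15.5017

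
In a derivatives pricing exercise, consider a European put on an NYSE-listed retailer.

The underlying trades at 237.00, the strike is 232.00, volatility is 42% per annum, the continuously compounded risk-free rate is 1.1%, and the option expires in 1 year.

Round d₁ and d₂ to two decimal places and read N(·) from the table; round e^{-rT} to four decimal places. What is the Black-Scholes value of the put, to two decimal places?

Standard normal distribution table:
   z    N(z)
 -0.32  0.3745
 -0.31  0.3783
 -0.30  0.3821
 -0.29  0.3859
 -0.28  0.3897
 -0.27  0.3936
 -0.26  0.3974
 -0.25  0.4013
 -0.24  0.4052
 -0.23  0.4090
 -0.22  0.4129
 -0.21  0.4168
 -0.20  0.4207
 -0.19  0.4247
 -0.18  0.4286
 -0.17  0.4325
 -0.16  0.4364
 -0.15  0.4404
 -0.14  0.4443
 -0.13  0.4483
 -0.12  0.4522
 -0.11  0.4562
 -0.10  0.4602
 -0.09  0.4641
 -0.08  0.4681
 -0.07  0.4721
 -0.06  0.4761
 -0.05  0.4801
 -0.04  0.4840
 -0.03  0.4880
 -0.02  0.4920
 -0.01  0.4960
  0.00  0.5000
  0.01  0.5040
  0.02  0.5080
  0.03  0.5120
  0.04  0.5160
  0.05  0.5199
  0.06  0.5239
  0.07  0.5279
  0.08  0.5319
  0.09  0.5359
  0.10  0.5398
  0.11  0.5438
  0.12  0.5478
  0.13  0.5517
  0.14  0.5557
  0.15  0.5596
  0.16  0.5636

σ√T = 0.42·√1 = 0.4200
d₁ = [ln(237/232) + (0.011 + 0.42²/2)·1] / 0.4200 = [0.0213 + 0.0992] / 0.4200 = 0.2870 which rounds to 0.29
d₂ = d₁ − σ√T = 0.2870 − 0.4200 = -0.1330 which rounds to -0.13
exp(−rT) = exp(−0.011·1) = 0.9891
N(−d₂) = N(0.13) = 0.5517;  N(−d₁) = N(-0.29) = 0.3859
P = 232·0.9891·0.5517 − 237·0.3859 = 126.5993 − 91.4583 = 35.1410

35.14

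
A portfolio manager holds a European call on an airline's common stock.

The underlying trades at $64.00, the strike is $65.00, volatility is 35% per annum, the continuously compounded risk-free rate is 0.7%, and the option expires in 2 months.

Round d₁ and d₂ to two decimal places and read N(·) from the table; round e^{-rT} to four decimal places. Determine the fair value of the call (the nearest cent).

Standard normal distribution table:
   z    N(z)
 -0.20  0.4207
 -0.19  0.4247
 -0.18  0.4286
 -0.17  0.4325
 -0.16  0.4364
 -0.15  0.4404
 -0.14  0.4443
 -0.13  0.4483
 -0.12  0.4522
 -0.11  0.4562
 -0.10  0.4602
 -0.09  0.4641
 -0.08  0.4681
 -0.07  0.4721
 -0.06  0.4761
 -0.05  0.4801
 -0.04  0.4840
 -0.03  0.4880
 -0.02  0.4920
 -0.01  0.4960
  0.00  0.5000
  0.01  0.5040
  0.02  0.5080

σ√T = 0.35 × 0.4082 = 0.1429
d₁ = [ln(64/65) + (0.007 + 0.35²/2)·0.1667] / 0.1429 = [-0.0155 + 0.0114] / 0.1429 = -0.0289 ≈ -0.03
d₂ = d₁ − σ√T = -0.0289 − 0.1429 = -0.1718 ≈ -0.17
exp(−rT) = exp(−0.007·0.1667) = 0.9988
C = 64·N(-0.03) − 65·0.9988·N(-0.17) = 64·0.4880 − 65·0.9988·0.4325 = 31.2320 − 28.0788 = 3.1532

$3.15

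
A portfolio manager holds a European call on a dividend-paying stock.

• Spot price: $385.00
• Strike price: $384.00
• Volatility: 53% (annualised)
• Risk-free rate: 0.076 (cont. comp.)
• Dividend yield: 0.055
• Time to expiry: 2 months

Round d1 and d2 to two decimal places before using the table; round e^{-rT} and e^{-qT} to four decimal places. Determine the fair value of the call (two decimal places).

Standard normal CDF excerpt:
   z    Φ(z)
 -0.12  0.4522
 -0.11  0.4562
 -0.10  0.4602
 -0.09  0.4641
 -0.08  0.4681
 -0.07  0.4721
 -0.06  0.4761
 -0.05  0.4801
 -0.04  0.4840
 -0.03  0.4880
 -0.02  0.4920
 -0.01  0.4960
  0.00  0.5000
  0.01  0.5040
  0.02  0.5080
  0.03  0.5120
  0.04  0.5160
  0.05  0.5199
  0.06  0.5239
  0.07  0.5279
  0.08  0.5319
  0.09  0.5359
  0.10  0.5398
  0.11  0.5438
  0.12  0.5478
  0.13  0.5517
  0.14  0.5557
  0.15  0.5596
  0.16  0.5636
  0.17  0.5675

$34.51

σ√T = 0.53 × 0.4082 = 0.2164
d₁ = [ln(385/384) + (0.076 − 0.055 + ½·0.53²)·0.1667] / (σ√T) = (0.0026 + 0.0269) / 0.2164 = 0.1364 → 0.14
d₂ = 0.1364 − 0.2164 = -0.0800 → -0.08
e^(−qT) = e^(−0.055·0.1667) = 0.9909;  e^(−rT) = e^(−0.076·0.1667) = 0.9874
C = 385·0.9909·N(0.14) − 384·0.9874·N(-0.08) = 385·0.9909·0.5557 − 384·0.9874·0.4681 = 211.9976 − 177.4855 = 34.5121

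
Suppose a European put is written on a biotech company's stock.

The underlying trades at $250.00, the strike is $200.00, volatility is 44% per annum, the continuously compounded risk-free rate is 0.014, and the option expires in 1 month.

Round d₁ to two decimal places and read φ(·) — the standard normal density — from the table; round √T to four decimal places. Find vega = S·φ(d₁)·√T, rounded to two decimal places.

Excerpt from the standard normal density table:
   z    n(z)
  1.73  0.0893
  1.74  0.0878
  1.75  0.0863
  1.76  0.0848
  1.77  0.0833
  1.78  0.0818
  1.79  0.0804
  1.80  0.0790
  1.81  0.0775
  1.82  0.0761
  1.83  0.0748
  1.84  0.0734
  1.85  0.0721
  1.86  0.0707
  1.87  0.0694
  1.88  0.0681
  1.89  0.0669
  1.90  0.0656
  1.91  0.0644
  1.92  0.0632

5.40

T = 0.08333;  σ√T = 0.1270
d₁ = [ln(250/200) + (0.014 + ½·0.44²)·0.08333] / (σ√T) = (0.2231 + 0.0092) / 0.1270 = 1.8295 which rounds to 1.83
√T = √0.08333 = 0.2887
φ(d₁) = φ(1.83) = 0.0748
vega = S·φ(d₁)·√T = 250·0.0748·0.2887 = 5.3987
(Vega is the same for a European call and put with the same parameters.)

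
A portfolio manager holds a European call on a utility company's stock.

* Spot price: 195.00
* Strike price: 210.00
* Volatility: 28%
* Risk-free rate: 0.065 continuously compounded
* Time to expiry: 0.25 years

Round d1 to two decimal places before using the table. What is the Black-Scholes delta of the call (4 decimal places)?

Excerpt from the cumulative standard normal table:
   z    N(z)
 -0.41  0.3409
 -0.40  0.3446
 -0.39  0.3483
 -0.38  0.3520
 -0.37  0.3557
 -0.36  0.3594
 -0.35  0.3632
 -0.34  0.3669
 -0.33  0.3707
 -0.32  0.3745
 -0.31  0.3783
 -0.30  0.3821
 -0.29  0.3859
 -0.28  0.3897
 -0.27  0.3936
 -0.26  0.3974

0.3669

σ√T = 0.28 × 0.5000 = 0.1400
d₁ = [ln(195/210) + (0.065 + 0.28²/2)·0.25] / 0.1400 = [-0.0741 + 0.0261] / 0.1400 = -0.3433 which rounds to -0.34
N(d₁) = N(-0.34) = 0.3669
Δ_call = N(d₁) = 0.3669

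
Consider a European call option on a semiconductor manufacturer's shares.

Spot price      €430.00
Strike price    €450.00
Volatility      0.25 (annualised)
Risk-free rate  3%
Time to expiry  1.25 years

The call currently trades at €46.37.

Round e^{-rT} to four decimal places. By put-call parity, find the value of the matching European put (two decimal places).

€49.81

exp(−rT) = exp(−0.03·1.25) = 0.9632
Put-call parity: C − P = S − K·e^(−rT) = 430 − 450·0.9632 = 430 − 433.4400 = -3.4400
P = C − (C − P) = 46.37 − (-3.4400) = 49.8100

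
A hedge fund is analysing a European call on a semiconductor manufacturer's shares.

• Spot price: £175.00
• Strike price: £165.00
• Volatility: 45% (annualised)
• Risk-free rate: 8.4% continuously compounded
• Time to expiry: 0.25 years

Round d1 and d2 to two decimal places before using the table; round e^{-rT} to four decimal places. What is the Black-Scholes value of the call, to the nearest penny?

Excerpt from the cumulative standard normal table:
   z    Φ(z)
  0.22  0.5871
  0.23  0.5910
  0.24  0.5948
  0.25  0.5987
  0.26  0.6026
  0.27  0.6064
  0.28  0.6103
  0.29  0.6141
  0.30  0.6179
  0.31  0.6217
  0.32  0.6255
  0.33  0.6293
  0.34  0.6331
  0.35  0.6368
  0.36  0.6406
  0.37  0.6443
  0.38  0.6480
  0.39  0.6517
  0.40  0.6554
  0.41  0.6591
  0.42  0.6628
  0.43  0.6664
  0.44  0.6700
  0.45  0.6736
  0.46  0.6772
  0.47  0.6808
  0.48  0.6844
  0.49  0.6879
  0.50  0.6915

T = 0.25;  σ√T = 0.2250
d₁ = [ln(175/165) + (0.084 + 0.45²/2)·0.25] / 0.2250 = [0.0588 + 0.0463] / 0.2250 = 0.4673 which rounds to 0.47
d₂ = d₁ − σ√T = 0.4673 − 0.2250 = 0.2423 which rounds to 0.24
exp(−rT) = exp(−0.084·0.25) = 0.9792
N(d₁) = N(0.47) = 0.6808;  N(d₂) = N(0.24) = 0.5948
C = 175·0.6808 − 165·0.9792·0.5948 = 119.1400 − 96.1006 = 23.0394

£23.04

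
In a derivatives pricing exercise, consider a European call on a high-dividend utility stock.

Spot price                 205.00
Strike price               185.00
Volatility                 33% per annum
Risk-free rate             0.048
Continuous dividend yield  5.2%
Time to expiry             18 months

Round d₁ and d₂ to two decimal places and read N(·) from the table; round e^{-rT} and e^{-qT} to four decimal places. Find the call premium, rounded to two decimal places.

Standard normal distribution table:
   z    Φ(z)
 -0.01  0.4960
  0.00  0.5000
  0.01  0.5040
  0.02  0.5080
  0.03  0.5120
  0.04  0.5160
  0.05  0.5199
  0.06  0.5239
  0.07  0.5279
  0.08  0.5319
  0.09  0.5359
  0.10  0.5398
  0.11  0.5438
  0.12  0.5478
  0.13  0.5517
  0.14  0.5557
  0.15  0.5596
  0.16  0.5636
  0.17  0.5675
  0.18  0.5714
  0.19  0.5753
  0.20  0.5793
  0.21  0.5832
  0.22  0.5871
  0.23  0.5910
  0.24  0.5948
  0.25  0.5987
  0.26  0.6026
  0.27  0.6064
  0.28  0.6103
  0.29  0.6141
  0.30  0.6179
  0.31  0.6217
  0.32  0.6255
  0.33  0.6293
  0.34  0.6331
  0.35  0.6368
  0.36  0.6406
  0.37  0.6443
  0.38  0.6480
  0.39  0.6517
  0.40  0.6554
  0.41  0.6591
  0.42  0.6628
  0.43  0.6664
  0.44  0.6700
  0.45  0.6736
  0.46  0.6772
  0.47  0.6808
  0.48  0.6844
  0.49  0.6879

T = 1.5;  σ√T = 0.4042
d₁ = [ln(205/185) + (0.048 − 0.052 + 0.33²/2)·1.5] / 0.4042 = [0.1027 + 0.0757] / 0.4042 = 0.4412 → 0.44
d₂ = d₁ − σ√T = 0.4412 − 0.4042 = 0.0371 → 0.04
exp(−qT) = exp(−0.052·1.5) = 0.9250;  exp(−rT) = exp(−0.048·1.5) = 0.9305
N(d₁) = N(0.44) = 0.6700;  N(d₂) = N(0.04) = 0.5160
C = 205·0.9250·0.6700 − 185·0.9305·0.5160 = 127.0488 − 88.8255 = 38.2232

38.22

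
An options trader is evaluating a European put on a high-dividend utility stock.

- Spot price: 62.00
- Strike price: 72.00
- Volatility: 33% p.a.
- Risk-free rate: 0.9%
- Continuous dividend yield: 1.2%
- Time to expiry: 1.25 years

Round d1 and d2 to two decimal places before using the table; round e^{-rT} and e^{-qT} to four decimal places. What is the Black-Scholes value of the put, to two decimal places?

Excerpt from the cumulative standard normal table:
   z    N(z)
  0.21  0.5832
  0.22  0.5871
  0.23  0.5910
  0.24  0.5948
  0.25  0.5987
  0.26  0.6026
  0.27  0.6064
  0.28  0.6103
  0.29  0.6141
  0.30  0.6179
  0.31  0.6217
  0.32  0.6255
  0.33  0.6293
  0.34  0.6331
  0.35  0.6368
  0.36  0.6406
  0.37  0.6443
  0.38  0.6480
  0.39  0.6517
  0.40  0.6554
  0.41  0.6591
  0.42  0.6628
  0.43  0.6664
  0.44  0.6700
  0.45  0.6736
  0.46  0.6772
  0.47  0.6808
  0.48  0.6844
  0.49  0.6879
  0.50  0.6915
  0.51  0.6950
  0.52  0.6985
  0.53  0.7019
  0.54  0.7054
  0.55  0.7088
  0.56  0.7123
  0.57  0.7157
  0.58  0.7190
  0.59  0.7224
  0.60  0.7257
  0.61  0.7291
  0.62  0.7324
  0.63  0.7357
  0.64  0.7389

σ√T = 0.33·√1.25 = 0.3690
ln(S/K) + (r − q + σ²/2)T = ln(62/72) + (0.009 − 0.012 + 0.33²/2)·1.25 = -0.1495 + 0.0643 = -0.0852
d₁ = -0.0852 / 0.3690 = -0.2310 ≈ -0.23
d₂ = d₁ − σ√T = -0.2310 − 0.3690 = -0.5999 ≈ -0.60
exp(−qT) = exp(−0.012·1.25) = 0.9851;  exp(−rT) = exp(−0.009·1.25) = 0.9888
N(−d₂) = N(0.60) = 0.7257;  N(−d₁) = N(0.23) = 0.5910
P = 72·0.9888·0.7257 − 62·0.9851·0.5910 = 51.6652 − 36.0960 = 15.5692

15.57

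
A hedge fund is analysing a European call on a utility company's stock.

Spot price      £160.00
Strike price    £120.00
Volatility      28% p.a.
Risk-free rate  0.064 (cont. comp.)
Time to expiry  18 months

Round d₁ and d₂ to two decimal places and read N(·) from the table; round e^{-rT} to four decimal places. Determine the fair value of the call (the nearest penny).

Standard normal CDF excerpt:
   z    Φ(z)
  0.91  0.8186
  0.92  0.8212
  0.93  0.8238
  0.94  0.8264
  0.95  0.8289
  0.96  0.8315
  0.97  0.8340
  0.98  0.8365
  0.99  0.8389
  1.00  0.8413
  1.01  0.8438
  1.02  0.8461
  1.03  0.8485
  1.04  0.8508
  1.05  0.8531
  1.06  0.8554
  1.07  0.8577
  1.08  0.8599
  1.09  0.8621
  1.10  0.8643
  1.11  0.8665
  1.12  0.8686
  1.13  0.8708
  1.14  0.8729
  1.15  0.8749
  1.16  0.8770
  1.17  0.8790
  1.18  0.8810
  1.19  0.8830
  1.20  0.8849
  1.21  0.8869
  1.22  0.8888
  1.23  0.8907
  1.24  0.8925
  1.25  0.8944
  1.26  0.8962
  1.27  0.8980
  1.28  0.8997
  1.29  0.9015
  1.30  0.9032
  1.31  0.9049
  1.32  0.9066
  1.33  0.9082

£53.87

T = 1.5;  σ√T = 0.3429
d₁ = [ln(160/120) + (0.064 + 0.28²/2)·1.5] / 0.3429 = [0.2877 + 0.1548] / 0.3429 = 1.2903 ⇒ 1.29
d₂ = d₁ − σ√T = 1.2903 − 0.3429 = 0.9474 ⇒ 0.95
exp(−rT) = exp(−0.064·1.5) = 0.9085
C = 160·N(1.29) − 120·0.9085·N(0.95) = 160·0.9015 − 120·0.9085·0.8289 = 144.2400 − 90.3667 = 53.8733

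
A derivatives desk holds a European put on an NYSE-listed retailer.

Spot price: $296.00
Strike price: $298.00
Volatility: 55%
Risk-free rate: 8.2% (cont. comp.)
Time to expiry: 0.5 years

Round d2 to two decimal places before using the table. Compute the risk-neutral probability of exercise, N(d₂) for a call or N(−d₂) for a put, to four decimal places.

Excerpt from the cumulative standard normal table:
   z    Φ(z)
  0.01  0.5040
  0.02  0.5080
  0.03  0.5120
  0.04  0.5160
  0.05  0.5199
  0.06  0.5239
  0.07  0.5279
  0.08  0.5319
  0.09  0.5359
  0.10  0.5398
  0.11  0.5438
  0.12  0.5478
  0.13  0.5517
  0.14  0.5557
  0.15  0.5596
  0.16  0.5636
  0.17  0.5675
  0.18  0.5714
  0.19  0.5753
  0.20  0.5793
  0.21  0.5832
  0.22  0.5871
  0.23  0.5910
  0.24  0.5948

σ√T = 0.55·√0.5 = 0.3889
d₁ = [ln(296/298) + (0.082 + 0.55²/2)·0.5] / 0.3889 = [-0.0067 + 0.1166] / 0.3889 = 0.2826 ≈ 0.28
d₂ = d₁ − σ√T = 0.2826 − 0.3889 = -0.1063 ≈ -0.11
Risk-neutral Pr[S_T < K] = N(−d₂) = N(0.11) = 0.5438

0.5438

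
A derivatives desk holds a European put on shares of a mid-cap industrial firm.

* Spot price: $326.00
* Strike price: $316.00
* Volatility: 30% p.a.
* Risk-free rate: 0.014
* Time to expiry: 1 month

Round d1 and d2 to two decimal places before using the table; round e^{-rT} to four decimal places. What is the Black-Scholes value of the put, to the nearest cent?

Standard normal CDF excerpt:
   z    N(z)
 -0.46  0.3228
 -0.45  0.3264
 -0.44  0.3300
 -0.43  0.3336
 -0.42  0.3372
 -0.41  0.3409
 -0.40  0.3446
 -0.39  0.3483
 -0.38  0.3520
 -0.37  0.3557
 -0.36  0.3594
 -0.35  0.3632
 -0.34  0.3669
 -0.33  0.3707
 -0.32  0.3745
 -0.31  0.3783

$7.07

σ√T = 0.3·√0.08333 = 0.0866
ln(S/K) + (r + σ²/2)T = ln(326/316) + (0.014 + 0.3²/2)·0.08333 = 0.0312 + 0.0049 = 0.0361
d₁ = 0.0361 / 0.0866 = 0.4165 ⇒ 0.42
d₂ = d₁ − σ√T = 0.4165 − 0.0866 = 0.3299 ⇒ 0.33
exp(−rT) = exp(−0.014·0.08333) = 0.9988
N(−d₂) = N(-0.33) = 0.3707;  N(−d₁) = N(-0.42) = 0.3372
P = 316·0.9988·0.3707 − 326·0.3372 = 117.0006 − 109.9272 = 7.0734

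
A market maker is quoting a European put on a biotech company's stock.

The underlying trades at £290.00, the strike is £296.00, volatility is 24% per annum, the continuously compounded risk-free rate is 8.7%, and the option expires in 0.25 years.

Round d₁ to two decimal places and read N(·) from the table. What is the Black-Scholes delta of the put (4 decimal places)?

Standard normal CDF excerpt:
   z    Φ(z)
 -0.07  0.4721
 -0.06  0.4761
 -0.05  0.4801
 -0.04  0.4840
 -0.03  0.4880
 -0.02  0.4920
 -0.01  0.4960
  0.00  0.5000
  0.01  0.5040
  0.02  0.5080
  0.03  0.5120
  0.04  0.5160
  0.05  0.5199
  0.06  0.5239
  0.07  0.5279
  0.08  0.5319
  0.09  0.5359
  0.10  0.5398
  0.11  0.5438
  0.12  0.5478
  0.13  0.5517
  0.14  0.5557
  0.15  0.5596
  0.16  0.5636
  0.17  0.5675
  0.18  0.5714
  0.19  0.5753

-0.4721

σ√T = 0.24 × 0.5000 = 0.1200
d₁ = [ln(290/296) + (0.087 + 0.24²/2)·0.25] / 0.1200 = [-0.0205 + 0.0289] / 0.1200 = 0.0706 ⇒ 0.07
N(d₁) = N(0.07) = 0.5279
Δ_put = N(d₁) − 1 = 0.5279 − 1 = -0.4721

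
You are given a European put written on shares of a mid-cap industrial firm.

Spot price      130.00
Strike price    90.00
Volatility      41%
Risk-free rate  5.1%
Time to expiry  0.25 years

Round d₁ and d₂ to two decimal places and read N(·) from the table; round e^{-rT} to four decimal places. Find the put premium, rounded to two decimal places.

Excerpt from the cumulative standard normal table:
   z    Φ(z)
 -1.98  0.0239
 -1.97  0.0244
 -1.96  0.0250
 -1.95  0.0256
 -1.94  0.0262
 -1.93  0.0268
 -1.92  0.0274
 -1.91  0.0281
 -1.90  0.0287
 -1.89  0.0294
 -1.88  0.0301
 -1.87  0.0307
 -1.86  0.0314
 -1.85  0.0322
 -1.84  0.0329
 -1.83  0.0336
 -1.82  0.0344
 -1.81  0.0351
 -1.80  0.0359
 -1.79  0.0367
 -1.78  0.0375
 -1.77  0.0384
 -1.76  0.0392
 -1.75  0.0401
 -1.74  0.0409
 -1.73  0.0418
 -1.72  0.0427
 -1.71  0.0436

0.31

σ√T = 0.41 × 0.5000 = 0.2050
d₁ = [ln(130/90) + (0.051 + ½·0.41²)·0.25] / (σ√T) = (0.3677 + 0.0338) / 0.2050 = 1.9585 ≈ 1.96
d₂ = 1.9585 − 0.2050 = 1.7535 ≈ 1.75
e^(−rT) = e^(−0.051·0.25) = 0.9873
N(−d₂) = N(-1.75) = 0.0401;  N(−d₁) = N(-1.96) = 0.0250
P = 90·0.9873·0.0401 − 130·0.0250 = 3.5632 − 3.2500 = 0.3132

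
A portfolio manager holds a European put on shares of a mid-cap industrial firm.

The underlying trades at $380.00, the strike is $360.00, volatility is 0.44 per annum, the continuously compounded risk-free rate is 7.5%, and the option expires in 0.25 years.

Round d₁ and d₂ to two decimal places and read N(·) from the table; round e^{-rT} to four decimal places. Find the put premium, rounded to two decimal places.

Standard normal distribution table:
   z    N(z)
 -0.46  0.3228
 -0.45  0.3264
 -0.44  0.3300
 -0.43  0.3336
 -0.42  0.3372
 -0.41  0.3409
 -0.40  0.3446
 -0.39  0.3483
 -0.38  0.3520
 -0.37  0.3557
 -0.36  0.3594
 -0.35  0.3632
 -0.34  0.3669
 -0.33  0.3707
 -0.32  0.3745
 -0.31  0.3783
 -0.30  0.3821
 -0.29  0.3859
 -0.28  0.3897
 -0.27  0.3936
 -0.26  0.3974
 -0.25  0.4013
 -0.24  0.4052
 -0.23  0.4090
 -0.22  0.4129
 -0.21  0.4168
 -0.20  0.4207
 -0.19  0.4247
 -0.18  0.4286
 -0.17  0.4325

σ√T = 0.44 × 0.5000 = 0.2200
d₁ = [ln(380/360) + (0.075 + ½·0.44²)·0.25] / (σ√T) = (0.0541 + 0.0430) / 0.2200 = 0.4410 ⇒ 0.44
d₂ = 0.4410 − 0.2200 = 0.2210 ⇒ 0.22
exp(−rT) = exp(−0.075·0.25) = 0.9814
N(−d₂) = N(-0.22) = 0.4129;  N(−d₁) = N(-0.44) = 0.3300
P = 360·0.9814·0.4129 − 380·0.3300 = 145.8792 − 125.4000 = 20.4792

$20.48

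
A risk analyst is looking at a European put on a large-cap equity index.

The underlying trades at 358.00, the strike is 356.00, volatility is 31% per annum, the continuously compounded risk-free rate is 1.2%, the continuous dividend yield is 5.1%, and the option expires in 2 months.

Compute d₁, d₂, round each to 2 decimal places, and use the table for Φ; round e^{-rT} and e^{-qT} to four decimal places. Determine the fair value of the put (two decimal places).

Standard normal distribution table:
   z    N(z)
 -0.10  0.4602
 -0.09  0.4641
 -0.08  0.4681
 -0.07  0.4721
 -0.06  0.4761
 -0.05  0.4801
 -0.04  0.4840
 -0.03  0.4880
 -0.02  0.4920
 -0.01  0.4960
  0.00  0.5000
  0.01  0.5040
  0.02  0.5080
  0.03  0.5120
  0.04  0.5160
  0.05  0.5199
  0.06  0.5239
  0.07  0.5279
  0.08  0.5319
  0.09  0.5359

T = 0.1667;  σ√T = 0.1266
d₁ = [ln(358/356) + (0.012 − 0.051 + ½·0.31²)·0.1667] / (σ√T) = (0.0056 + 0.0015) / 0.1266 = 0.0562 ⇒ 0.06
d₂ = 0.0562 − 0.1266 = -0.0704 ⇒ -0.07
exp(−qT) = exp(−0.051·0.1667) = 0.9915;  exp(−rT) = exp(−0.012·0.1667) = 0.9980
N(−d₂) = N(0.07) = 0.5279;  N(−d₁) = N(-0.06) = 0.4761
P = 356·0.9980·0.5279 − 358·0.9915·0.4761 = 187.5565 − 168.9950 = 18.5615

18.56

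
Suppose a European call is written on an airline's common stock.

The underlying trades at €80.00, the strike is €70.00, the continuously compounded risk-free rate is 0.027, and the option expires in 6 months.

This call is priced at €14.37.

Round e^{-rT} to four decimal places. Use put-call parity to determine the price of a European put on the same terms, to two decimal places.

exp(−rT) = exp(−0.027·0.5) = 0.9866
Put-call parity: C − P = S − K·e^(−rT) = 80 − 70·0.9866 = 80 − 69.0620 = 10.9380
P = C − (C − P) = 14.37 − (10.9380) = 3.4320

€3.43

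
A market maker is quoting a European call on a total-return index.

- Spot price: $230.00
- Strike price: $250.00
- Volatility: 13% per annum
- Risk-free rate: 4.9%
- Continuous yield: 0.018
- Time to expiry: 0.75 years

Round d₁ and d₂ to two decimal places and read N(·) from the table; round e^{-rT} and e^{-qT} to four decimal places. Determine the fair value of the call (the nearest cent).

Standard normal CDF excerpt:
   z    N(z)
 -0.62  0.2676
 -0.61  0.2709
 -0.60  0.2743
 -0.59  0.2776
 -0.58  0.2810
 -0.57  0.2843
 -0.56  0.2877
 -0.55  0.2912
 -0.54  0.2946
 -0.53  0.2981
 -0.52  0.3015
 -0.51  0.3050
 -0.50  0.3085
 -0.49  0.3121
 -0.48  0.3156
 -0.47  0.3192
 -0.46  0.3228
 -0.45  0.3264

$4.72

σ√T = 0.13·√0.75 = 0.1126
d₁ = [ln(230/250) + (0.049 − 0.018 + 0.13²/2)·0.75] / 0.1126 = [-0.0834 + 0.0296] / 0.1126 = -0.4778 ⇒ -0.48
d₂ = d₁ − σ√T = -0.4778 − 0.1126 = -0.5904 ⇒ -0.59
e^(−qT) = e^(−0.018·0.75) = 0.9866;  e^(−rT) = e^(−0.049·0.75) = 0.9639
C = 230·0.9866·N(-0.48) − 250·0.9639·N(-0.59) = 230·0.9866·0.3156 − 250·0.9639·0.2776 = 71.6153 − 66.8947 = 4.7207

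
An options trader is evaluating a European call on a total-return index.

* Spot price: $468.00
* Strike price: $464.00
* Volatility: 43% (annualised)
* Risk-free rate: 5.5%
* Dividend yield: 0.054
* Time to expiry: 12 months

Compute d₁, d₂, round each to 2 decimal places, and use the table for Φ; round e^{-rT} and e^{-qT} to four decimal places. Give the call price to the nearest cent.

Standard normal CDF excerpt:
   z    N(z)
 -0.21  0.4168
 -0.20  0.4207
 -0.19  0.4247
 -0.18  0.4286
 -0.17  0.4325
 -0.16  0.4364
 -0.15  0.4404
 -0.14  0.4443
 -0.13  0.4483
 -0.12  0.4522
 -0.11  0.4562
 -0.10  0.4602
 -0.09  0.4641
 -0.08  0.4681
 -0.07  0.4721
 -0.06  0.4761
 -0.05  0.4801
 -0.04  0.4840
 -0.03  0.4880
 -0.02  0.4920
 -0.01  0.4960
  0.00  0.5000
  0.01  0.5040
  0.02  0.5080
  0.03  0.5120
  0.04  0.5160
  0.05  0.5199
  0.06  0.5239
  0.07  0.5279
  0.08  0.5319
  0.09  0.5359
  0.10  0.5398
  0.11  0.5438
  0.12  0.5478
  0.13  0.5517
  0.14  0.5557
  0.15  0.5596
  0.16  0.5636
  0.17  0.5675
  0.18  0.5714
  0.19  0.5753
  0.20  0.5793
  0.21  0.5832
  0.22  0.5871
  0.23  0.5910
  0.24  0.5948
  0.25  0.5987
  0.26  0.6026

σ√T = 0.43·√1 = 0.4300
d₁ = [ln(468/464) + (0.055 − 0.054 + ½·0.43²)·1] / (σ√T) = (0.0086 + 0.0934) / 0.4300 = 0.2373 ≈ 0.24
d₂ = 0.2373 − 0.4300 = -0.1927 ≈ -0.19
e^(−qT) = e^(−0.054·1) = 0.9474;  e^(−rT) = e^(−0.055·1) = 0.9465
N(d₁) = N(0.24) = 0.5948;  N(d₂) = N(-0.19) = 0.4247
C = 468·0.9474·0.5948 − 464·0.9465·0.4247 = 263.7243 − 186.5180 = 77.2063

$77.21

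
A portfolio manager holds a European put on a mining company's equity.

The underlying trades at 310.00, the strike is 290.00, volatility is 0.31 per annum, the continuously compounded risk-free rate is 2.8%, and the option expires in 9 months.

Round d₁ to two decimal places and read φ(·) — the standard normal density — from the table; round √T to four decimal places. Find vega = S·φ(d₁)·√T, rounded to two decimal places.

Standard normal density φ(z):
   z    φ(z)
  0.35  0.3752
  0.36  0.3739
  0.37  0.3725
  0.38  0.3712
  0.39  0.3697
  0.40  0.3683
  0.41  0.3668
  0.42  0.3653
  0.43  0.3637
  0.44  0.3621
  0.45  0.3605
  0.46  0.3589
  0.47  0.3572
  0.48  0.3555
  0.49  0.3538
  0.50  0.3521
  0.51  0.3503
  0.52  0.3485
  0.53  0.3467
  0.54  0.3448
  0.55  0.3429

T = 0.75;  σ√T = 0.2685
d₁ = [ln(310/290) + (0.028 + 0.31²/2)·0.75] / 0.2685 = [0.0667 + 0.0570] / 0.2685 = 0.4609 which rounds to 0.46
√T = √0.75 = 0.8660
φ(d₁) = φ(0.46) = 0.3589
vega = S·φ(d₁)·√T = 310·0.3589·0.8660 = 96.3503

96.35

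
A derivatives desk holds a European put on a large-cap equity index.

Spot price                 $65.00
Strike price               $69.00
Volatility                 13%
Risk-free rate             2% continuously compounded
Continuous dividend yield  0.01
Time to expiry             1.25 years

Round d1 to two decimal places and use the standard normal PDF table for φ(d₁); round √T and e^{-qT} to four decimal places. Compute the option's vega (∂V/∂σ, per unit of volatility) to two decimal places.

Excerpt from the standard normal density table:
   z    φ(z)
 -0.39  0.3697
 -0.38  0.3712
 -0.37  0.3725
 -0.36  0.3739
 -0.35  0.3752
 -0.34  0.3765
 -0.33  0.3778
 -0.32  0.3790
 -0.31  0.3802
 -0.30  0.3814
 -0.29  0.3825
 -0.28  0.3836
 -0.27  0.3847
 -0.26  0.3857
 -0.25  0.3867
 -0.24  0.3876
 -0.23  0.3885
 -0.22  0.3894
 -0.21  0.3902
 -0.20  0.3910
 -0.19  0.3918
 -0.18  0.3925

27.75

σ√T = 0.13·√1.25 = 0.1453
d₁ = [ln(65/69) + (0.02 − 0.01 + ½·0.13²)·1.25] / (σ√T) = (-0.0597 + 0.0231) / 0.1453 = -0.2522 ≈ -0.25
√T = √1.25 = 1.1180
φ(d₁) = φ(-0.25) = 0.3867
e^(−qT) = e^(−0.01·1.25) = 0.9876
vega = S·e^(−qT)·φ(d₁)·√T = 65·0.9876·0.3867·1.1180 = 27.7530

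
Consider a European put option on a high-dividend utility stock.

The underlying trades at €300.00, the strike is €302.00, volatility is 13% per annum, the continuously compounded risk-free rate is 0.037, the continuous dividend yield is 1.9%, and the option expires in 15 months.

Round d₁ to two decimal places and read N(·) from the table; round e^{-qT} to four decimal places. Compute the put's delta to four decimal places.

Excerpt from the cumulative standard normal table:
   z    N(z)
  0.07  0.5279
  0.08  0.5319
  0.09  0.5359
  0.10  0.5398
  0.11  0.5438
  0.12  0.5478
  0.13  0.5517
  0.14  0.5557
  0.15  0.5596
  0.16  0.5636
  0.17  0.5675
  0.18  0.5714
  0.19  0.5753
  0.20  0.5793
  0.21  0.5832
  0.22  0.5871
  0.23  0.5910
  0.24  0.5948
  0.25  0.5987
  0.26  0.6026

-0.4185

T = 1.25;  σ√T = 0.1453
ln(S/K) + (r − q + σ²/2)T = ln(300/302) + (0.037 − 0.019 + 0.13²/2)·1.25 = -0.0066 + 0.0331 = 0.0264
d₁ = 0.0264 / 0.1453 = 0.1818 which rounds to 0.18
N(d₁) = N(0.18) = 0.5714
Δ_put = exp(−qT)·(N(d₁) − 1) = 0.9765·(0.5714 − 1) = -0.4185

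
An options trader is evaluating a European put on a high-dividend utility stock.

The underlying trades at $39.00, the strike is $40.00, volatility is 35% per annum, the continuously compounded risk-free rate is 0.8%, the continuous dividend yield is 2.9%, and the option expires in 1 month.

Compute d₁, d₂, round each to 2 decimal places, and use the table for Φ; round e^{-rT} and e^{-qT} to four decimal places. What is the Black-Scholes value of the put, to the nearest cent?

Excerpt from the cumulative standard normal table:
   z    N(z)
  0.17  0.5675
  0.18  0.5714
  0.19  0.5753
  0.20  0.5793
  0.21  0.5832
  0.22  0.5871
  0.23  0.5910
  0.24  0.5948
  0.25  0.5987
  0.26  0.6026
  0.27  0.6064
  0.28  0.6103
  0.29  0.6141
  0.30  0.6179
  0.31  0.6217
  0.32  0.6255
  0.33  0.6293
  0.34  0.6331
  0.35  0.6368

σ√T = 0.35 × 0.2887 = 0.1010
d₁ = [ln(39/40) + (0.008 − 0.029 + ½·0.35²)·0.08333] / (σ√T) = (-0.0253 + 0.0034) / 0.1010 = -0.2174 which rounds to -0.22
d₂ = -0.2174 − 0.1010 = -0.3184 which rounds to -0.32
e^(−qT) = e^(−0.029·0.08333) = 0.9976;  e^(−rT) = e^(−0.008·0.08333) = 0.9993
P = 40·0.9993·N(0.32) − 39·0.9976·N(0.22) = 40·0.9993·0.6255 − 39·0.9976·0.5871 = 25.0025 − 22.8419 = 2.1605

$2.16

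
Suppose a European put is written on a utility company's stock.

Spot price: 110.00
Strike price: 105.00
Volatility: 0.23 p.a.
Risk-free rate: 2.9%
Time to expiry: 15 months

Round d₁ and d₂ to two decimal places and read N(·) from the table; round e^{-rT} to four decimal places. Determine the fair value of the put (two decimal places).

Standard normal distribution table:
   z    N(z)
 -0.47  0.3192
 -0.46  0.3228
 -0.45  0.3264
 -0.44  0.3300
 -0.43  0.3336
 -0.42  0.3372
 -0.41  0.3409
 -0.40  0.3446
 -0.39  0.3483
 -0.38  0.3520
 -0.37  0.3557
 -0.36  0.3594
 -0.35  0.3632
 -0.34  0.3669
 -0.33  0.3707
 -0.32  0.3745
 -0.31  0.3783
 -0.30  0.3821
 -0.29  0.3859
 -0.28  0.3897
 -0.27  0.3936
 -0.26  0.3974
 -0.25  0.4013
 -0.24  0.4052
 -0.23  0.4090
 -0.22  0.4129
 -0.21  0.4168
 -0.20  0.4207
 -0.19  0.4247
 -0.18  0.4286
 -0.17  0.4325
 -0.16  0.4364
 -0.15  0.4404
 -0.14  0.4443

T = 1.25;  σ√T = 0.2571
d₁ = [ln(110/105) + (0.029 + 0.23²/2)·1.25] / 0.2571 = [0.0465 + 0.0693] / 0.2571 = 0.4505 ≈ 0.45
d₂ = d₁ − σ√T = 0.4505 − 0.2571 = 0.1933 ≈ 0.19
e^(−rT) = e^(−0.029·1.25) = 0.9644
N(−d₂) = N(-0.19) = 0.4247;  N(−d₁) = N(-0.45) = 0.3264
P = 105·0.9644·0.4247 − 110·0.3264 = 43.0060 − 35.9040 = 7.1020

7.10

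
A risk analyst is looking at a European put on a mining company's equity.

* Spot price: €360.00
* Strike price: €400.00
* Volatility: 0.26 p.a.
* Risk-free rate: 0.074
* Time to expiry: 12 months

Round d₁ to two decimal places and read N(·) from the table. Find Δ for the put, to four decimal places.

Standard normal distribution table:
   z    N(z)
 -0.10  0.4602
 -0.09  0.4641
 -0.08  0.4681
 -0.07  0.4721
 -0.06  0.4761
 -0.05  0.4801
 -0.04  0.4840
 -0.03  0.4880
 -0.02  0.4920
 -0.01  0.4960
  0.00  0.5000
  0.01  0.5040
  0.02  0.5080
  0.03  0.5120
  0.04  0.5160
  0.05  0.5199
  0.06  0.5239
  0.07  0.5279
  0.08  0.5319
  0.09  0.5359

T = 1;  σ√T = 0.2600
d₁ = [ln(360/400) + (0.074 + 0.26²/2)·1] / 0.2600 = [-0.1054 + 0.1078] / 0.2600 = 0.0094 ⇒ 0.01
N(d₁) = N(0.01) = 0.5040
Δ_put = N(d₁) − 1 = 0.5040 − 1 = -0.4960

-0.4960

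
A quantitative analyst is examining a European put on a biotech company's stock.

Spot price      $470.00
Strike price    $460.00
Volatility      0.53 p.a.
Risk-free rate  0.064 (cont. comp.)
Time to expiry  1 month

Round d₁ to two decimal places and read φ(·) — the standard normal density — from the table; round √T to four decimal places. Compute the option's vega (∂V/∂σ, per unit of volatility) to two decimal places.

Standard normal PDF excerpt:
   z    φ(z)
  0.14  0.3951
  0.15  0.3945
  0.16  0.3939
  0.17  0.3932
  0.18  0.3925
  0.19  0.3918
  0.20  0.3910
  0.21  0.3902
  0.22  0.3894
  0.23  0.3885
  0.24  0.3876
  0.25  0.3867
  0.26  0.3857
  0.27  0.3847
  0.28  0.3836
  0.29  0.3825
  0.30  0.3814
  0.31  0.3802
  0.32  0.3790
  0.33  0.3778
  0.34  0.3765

σ√T = 0.53·√0.08333 = 0.1530
ln(S/K) + (r + σ²/2)T = ln(470/460) + (0.064 + 0.53²/2)·0.08333 = 0.0215 + 0.0170 = 0.0385
d₁ = 0.0385 / 0.1530 = 0.2519 → 0.25
√T = √0.08333 = 0.2887
φ(d₁) = φ(0.25) = 0.3867
vega = S·φ(d₁)·√T = 470·0.3867·0.2887 = 52.4709

52.47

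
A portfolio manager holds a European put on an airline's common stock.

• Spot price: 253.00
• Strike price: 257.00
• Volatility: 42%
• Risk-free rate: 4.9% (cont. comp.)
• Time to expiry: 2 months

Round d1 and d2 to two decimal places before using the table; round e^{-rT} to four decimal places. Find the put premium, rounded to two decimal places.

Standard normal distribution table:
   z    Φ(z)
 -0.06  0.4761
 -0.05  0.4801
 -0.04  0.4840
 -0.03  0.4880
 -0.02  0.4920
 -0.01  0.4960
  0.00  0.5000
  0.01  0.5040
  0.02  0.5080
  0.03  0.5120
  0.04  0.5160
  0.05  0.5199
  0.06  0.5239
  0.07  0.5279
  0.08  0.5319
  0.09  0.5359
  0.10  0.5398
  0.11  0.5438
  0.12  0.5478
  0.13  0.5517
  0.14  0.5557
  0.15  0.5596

18.19

σ√T = 0.42 × 0.4082 = 0.1715
ln(S/K) + (r + σ²/2)T = ln(253/257) + (0.049 + 0.42²/2)·0.1667 = -0.0157 + 0.0229 = 0.0072
d₁ = 0.0072 / 0.1715 = 0.0419 ⇒ 0.04
d₂ = d₁ − σ√T = 0.0419 − 0.1715 = -0.1296 ⇒ -0.13
exp(−rT) = exp(−0.049·0.1667) = 0.9919
P = 257·0.9919·N(0.13) − 253·N(-0.04) = 257·0.9919·0.5517 − 253·0.4840 = 140.6384 − 122.4520 = 18.1864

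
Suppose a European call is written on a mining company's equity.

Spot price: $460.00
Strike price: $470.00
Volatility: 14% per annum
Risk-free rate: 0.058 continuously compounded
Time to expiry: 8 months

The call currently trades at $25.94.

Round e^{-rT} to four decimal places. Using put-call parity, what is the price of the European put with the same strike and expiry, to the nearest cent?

$18.13

exp(−rT) = exp(−0.058·0.6667) = 0.9621
Put-call parity: C − P = S − K·e^(−rT) = 460 − 470·0.9621 = 460 − 452.1870 = 7.8130
P = C − (C − P) = 25.94 − (7.8130) = 18.1270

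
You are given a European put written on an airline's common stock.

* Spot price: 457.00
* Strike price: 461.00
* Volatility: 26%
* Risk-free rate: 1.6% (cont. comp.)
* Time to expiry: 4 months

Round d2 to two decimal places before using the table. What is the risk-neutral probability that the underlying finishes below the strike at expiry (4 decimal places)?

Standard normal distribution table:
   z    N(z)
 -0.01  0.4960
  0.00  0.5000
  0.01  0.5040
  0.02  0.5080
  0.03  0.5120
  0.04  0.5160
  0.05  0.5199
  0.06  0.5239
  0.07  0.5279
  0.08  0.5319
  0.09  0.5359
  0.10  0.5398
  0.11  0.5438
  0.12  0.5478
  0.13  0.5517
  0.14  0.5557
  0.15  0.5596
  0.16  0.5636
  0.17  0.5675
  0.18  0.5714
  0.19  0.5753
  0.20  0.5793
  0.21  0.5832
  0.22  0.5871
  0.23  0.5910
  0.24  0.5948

σ√T = 0.26·√0.3333 = 0.1501
d₁ = [ln(457/461) + (0.016 + 0.26²/2)·0.3333] / 0.1501 = [-0.0087 + 0.0166] / 0.1501 = 0.0525 → 0.05
d₂ = d₁ − σ√T = 0.0525 − 0.1501 = -0.0976 → -0.10
Pr(exercise) under Q = N(−d₂) = N(0.10) = 0.5398

0.5398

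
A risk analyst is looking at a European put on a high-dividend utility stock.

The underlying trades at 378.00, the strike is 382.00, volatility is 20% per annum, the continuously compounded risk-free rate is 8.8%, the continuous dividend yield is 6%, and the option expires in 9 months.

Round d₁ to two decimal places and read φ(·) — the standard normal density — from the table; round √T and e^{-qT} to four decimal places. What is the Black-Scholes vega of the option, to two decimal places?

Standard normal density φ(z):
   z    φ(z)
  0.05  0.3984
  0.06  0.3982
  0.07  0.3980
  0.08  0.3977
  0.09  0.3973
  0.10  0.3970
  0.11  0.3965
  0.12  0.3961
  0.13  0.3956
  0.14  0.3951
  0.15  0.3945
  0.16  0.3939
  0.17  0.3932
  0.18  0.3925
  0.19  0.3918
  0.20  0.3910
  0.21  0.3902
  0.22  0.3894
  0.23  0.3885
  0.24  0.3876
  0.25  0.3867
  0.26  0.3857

123.46

σ√T = 0.2·√0.75 = 0.1732
d₁ = [ln(378/382) + (0.088 − 0.06 + 0.2²/2)·0.75] / 0.1732 = [-0.0105 + 0.0360] / 0.1732 = 0.1471 ≈ 0.15
√T = √0.75 = 0.8660
φ(d₁) = φ(0.15) = 0.3945
e^(−qT) = e^(−0.06·0.75) = 0.9560
vega = S·e^(−qT)·φ(d₁)·√T = 378·0.9560·0.3945·0.8660 = 123.4567
(Vega is the same for a European call and put with the same parameters.)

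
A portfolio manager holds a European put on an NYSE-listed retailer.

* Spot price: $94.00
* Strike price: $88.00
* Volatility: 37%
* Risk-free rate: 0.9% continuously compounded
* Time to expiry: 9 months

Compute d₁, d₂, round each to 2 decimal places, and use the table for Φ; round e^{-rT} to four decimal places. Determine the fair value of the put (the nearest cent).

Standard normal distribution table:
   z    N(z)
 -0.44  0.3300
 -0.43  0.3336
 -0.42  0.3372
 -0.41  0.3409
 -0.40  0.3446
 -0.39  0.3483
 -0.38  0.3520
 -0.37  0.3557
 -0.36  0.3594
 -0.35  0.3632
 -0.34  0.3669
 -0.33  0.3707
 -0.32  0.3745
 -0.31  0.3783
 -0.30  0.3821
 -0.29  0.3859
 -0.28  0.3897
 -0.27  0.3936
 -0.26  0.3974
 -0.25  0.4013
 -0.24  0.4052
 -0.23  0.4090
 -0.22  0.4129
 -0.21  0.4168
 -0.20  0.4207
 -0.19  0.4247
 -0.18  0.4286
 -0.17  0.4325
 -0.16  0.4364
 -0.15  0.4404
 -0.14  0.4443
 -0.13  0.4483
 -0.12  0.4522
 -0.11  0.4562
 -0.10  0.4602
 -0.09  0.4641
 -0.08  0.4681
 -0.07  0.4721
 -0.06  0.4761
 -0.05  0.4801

T = 0.75;  σ√T = 0.3204
d₁ = [ln(94/88) + (0.009 + ½·0.37²)·0.75] / (σ√T) = (0.0660 + 0.0581) / 0.3204 = 0.3871 → 0.39
d₂ = 0.3871 − 0.3204 = 0.0667 → 0.07
e^(−rT) = e^(−0.009·0.75) = 0.9933
N(−d₂) = N(-0.07) = 0.4721;  N(−d₁) = N(-0.39) = 0.3483
P = 88·0.9933·0.4721 − 94·0.3483 = 41.2664 − 32.7402 = 8.5262

$8.53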